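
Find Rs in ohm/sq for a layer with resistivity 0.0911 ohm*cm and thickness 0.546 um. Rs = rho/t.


Step 1: Convert thickness to cm: t = 0.546 um = 5.4600e-05 cm
Step 2: Rs = rho / t = 0.0911 / 5.4600e-05
Step 3: Rs = 1668.5 ohm/sq

1668.5


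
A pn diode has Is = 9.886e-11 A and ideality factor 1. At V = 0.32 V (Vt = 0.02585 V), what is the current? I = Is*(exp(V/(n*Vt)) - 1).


Step 1: V/(n*Vt) = 0.32/(1*0.02585) = 12.3791
Step 2: exp(12.3791) = 2.3778e+05
Step 3: I = 9.886e-11 * (2.3778e+05 - 1) = 2.35e-05 A

2.35e-05


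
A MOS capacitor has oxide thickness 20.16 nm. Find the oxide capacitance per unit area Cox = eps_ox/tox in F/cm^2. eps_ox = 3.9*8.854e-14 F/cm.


Step 1: eps_ox = 3.9 * 8.854e-14 = 3.45306e-13 F/cm
Step 2: tox in cm = 20.16 nm * 1e-7 = 2.0160e-06 cm
Step 3: Cox = 3.45306e-13 / 2.0160e-06 = 1.71e-07 F/cm^2

1.71e-07


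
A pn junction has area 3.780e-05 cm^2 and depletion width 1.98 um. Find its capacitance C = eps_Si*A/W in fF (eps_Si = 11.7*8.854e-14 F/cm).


Step 1: eps_Si = 11.7 * 8.854e-14 = 1.035918e-12 F/cm
Step 2: W in cm = 1.98 * 1e-4 = 1.98e-04 cm
Step 3: C = 1.035918e-12 * 3.780e-05 / 1.98e-04 = 1.977662e-13 F
Step 4: C = 197.77 fF

197.77


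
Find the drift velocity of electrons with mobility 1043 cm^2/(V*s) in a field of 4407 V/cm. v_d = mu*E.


Step 1: v_d = mu * E
Step 2: v_d = 1043 * 4407 = 4596501
Step 3: v_d = 4.60e+06 cm/s

4.60e+06


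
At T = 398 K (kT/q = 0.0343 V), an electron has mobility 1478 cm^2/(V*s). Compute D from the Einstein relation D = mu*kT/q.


Step 1: D = mu * (kT/q)
Step 2: D = 1478 * 0.0343
Step 3: D = 50.7 cm^2/s

50.7


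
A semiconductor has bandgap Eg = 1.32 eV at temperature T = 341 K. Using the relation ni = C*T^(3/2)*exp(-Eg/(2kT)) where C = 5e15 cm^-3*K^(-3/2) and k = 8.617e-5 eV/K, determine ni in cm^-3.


Step 1: Compute kT = 8.617e-5 * 341 = 0.02938397 eV
Step 2: Exponent = -Eg/(2kT) = -1.32/(2*0.02938397) = -22.46123
Step 3: T^(3/2) = 341^1.5 = 6296.97
Step 4: ni = 5e15 * 6296.97 * exp(-22.46123) = 5.54e+09 cm^-3

5.54e+09


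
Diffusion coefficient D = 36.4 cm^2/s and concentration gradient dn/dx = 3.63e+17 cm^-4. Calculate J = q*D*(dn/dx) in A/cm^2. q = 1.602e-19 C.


Step 1: J = q * D * (dn/dx)
Step 2: J = 1.602e-19 * 36.4 * 3.63e+17
Step 3: J = 2.12e+00 A/cm^2

2.12e+00


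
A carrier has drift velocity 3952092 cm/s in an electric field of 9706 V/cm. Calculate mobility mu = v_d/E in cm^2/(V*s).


Step 1: mu = v_d / E
Step 2: mu = 3952092 / 9706
Step 3: mu = 407.18 cm^2/(V*s)

407.18


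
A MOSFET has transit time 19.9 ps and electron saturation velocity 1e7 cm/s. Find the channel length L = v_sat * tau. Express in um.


Step 1: tau in seconds = 19.9 ps * 1e-12 = 1.9900e-11 s
Step 2: L = v_sat * tau = 1e7 * 1.9900e-11 = 1.9900e-04 cm
Step 3: L in um = 1.9900e-04 * 1e4 = 1.99 um

1.99


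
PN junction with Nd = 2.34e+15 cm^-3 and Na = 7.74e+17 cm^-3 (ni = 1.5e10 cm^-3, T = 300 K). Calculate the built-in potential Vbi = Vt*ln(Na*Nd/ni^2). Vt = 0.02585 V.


Step 1: Compute Na*Nd/ni^2 = 7.74e+17 * 2.34e+15 / (1.5e10)^2 = 8.0496e+12
Step 2: ln(8.0496e+12) = 29.7166
Step 3: Vbi = 0.02585 * 29.7166 = 0.768 V

0.768


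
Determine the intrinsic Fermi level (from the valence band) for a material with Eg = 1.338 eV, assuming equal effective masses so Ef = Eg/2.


Step 1: For an intrinsic semiconductor, the Fermi level sits at midgap.
Step 2: Ef = Eg / 2 = 1.338 / 2 = 0.669 eV

0.669


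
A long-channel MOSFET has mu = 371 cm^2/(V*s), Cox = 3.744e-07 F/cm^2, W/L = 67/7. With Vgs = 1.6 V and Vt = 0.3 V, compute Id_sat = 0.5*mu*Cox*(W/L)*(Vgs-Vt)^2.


Step 1: Overdrive voltage Vov = Vgs - Vt = 1.6 - 0.3 = 1.3 V
Step 2: W/L = 67/7 = 9.57143
Step 3: Id = 0.5 * 371 * 3.744e-07 * 9.57143 * 1.3^2
Step 4: Id = 1.12e-03 A

1.12e-03


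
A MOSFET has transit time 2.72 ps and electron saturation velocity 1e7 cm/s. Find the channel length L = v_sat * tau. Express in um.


Step 1: tau in seconds = 2.72 ps * 1e-12 = 2.7200e-12 s
Step 2: L = v_sat * tau = 1e7 * 2.7200e-12 = 2.7200e-05 cm
Step 3: L in um = 2.7200e-05 * 1e4 = 0.272 um

0.272


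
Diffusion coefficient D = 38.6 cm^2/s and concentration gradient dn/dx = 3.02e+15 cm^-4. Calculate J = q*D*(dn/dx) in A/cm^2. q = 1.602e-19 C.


Step 1: J = q * D * (dn/dx)
Step 2: J = 1.602e-19 * 38.6 * 3.02e+15
Step 3: J = 1.87e-02 A/cm^2

1.87e-02


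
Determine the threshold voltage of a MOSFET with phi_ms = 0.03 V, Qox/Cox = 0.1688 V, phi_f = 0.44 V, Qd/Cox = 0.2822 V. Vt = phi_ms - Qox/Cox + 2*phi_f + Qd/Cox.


Step 1: Vt = phi_ms - Qox/Cox + 2*phi_f + Qd/Cox
Step 2: Vt = 0.03 - 0.1688 + 2*0.44 + 0.2822
Step 3: Vt = 0.03 - 0.1688 + 0.88 + 0.2822
Step 4: Vt = 1.0234 V

1.0234


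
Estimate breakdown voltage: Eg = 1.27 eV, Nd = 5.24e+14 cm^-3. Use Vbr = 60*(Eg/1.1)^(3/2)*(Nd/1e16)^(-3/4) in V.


Step 1: Eg/1.1 = 1.27/1.1 = 1.154545
Step 2: (Eg/1.1)^1.5 = 1.154545^1.5 = 1.240556
Step 3: (Nd/1e16)^(-0.75) = (0.0524)^(-0.75) = 9.130647
Step 4: Vbr = 60 * 1.240556 * 9.130647 = 679.6 V

679.6


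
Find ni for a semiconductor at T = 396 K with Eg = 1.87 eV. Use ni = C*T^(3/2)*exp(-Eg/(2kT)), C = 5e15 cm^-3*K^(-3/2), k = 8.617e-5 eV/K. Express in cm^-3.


Step 1: Compute kT = 8.617e-5 * 396 = 0.03412332 eV
Step 2: Exponent = -Eg/(2kT) = -1.87/(2*0.03412332) = -27.40062
Step 3: T^(3/2) = 396^1.5 = 7880.30
Step 4: ni = 5e15 * 7880.30 * exp(-27.40062) = 4.96e+07 cm^-3

4.96e+07


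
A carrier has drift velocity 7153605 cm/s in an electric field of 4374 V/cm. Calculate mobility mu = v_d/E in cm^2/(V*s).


Step 1: mu = v_d / E
Step 2: mu = 7153605 / 4374
Step 3: mu = 1635.48 cm^2/(V*s)

1635.48


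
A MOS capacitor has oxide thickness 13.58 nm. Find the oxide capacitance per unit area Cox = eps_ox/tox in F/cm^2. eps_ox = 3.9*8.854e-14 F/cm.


Step 1: eps_ox = 3.9 * 8.854e-14 = 3.45306e-13 F/cm
Step 2: tox in cm = 13.58 nm * 1e-7 = 1.3580e-06 cm
Step 3: Cox = 3.45306e-13 / 1.3580e-06 = 2.54e-07 F/cm^2

2.54e-07


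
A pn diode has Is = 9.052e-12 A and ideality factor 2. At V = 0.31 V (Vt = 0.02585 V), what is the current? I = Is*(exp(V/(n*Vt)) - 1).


Step 1: V/(n*Vt) = 0.31/(2*0.02585) = 5.9961
Step 2: exp(5.9961) = 4.0186e+02
Step 3: I = 9.052e-12 * (4.0186e+02 - 1) = 3.63e-09 A

3.63e-09


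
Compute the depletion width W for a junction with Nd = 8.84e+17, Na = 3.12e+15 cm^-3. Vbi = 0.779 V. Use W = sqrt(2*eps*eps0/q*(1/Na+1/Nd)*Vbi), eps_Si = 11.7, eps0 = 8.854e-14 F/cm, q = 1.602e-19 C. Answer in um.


Step 1: 1/Na + 1/Nd = 1/3.12e+15 + 1/8.84e+17 = 3.21644e-16
Step 2: 2*eps*eps0/q = 2*11.7*8.854e-14/1.602e-19 = 1.293281e+07
Step 3: W^2 = 1.293281e+07 * 3.21644e-16 * 0.779 = 3.24045e-09
Step 4: W = sqrt(3.24045e-09) = 5.692e-05 cm = 0.5692 um

0.5692


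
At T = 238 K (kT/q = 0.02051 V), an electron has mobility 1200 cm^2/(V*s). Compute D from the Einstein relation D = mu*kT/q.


Step 1: D = mu * (kT/q)
Step 2: D = 1200 * 0.02051
Step 3: D = 24.61 cm^2/s

24.61


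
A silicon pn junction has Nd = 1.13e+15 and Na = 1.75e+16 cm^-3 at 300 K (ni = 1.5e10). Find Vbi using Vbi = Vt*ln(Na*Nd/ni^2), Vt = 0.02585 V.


Step 1: Compute Na*Nd/ni^2 = 1.75e+16 * 1.13e+15 / (1.5e10)^2 = 8.7889e+10
Step 2: ln(8.7889e+10) = 25.1993
Step 3: Vbi = 0.02585 * 25.1993 = 0.651 V

0.651


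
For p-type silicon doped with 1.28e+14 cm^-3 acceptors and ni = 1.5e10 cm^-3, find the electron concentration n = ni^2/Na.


Step 1: Majority hole concentration p ≈ Na = 1.28e+14 cm^-3
Step 2: n = ni^2 / Na = (1.5e10)^2 / 1.28e+14
Step 3: n = 1.76e+06 cm^-3

1.76e+06


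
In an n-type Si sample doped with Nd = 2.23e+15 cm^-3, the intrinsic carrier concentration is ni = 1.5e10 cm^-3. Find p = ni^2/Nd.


Step 1: Since Nd >> ni, n ≈ Nd = 2.23e+15 cm^-3
Step 2: p = ni^2 / n = (1.5e10)^2 / 2.23e+15
Step 3: p = 2.25e20 / 2.23e+15 = 1.01e+05 cm^-3

1.01e+05


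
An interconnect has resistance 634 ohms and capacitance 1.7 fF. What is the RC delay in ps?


Step 1: tau = R * C
Step 2: tau = 634 * 1.7 fF = 634 * 1.7e-15 F
Step 3: tau = 1.0778e-12 s = 1.0778 ps

1.0778


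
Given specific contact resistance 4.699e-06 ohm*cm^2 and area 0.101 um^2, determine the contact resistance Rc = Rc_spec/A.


Step 1: Convert area to cm^2: 0.101 um^2 = 1.0100e-09 cm^2
Step 2: Rc = Rc_spec / A = 4.699e-06 / 1.0100e-09
Step 3: Rc = 4.65e+03 ohms

4.65e+03


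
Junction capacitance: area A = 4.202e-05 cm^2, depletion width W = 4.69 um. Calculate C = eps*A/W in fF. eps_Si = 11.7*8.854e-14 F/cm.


Step 1: eps_Si = 11.7 * 8.854e-14 = 1.035918e-12 F/cm
Step 2: W in cm = 4.69 * 1e-4 = 4.69e-04 cm
Step 3: C = 1.035918e-12 * 4.202e-05 / 4.69e-04 = 9.281295e-14 F
Step 4: C = 92.81 fF

92.81


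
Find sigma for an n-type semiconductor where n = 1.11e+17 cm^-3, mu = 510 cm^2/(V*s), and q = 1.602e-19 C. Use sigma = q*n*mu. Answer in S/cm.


Step 1: sigma = q * n * mu
Step 2: sigma = 1.602e-19 * 1.11e+17 * 510
Step 3: sigma = 9.069e+00 S/cm

9.069e+00


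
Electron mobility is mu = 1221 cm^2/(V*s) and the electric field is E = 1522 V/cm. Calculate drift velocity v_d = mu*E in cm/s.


Step 1: v_d = mu * E
Step 2: v_d = 1221 * 1522 = 1858362
Step 3: v_d = 1.86e+06 cm/s

1.86e+06


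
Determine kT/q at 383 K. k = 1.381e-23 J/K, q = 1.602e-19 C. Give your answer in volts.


Step 1: kT = 1.381e-23 * 383 = 5.28923e-21 J
Step 2: Vt = kT/q = 5.28923e-21 / 1.602e-19
Step 3: Vt = 0.03302 V

0.03302


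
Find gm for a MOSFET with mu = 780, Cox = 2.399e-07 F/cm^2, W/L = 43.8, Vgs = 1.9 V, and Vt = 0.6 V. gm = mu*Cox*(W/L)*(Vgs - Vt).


Step 1: Vov = Vgs - Vt = 1.9 - 0.6 = 1.3 V
Step 2: gm = mu * Cox * (W/L) * Vov
Step 3: gm = 780 * 2.399e-07 * 43.8 * 1.3 = 1.07e-02 S

1.07e-02


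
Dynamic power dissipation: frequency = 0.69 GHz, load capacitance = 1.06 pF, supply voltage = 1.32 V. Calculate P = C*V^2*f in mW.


Step 1: V^2 = 1.32^2 = 1.7424 V^2
Step 2: P = C*V^2*f = 1.06e-12 F * 1.7424 * 0.69e9 Hz
Step 3: P = 1.27439136e-03 W
Step 4: P = 1.274 mW

1.274


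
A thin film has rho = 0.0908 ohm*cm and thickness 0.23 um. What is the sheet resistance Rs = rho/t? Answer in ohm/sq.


Step 1: Convert thickness to cm: t = 0.23 um = 2.3000e-05 cm
Step 2: Rs = rho / t = 0.0908 / 2.3000e-05
Step 3: Rs = 3947.8 ohm/sq

3947.8


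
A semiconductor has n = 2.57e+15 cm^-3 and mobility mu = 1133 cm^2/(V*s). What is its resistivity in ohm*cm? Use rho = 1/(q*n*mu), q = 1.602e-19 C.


Step 1: sigma = q * n * mu = 1.602e-19 * 2.57e+15 * 1133 = 4.66472e-01 S/cm
Step 2: rho = 1 / sigma = 1 / 4.66472e-01 = 2.144 ohm*cm

2.144


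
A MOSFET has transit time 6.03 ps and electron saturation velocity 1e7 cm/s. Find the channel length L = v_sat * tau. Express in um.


Step 1: tau in seconds = 6.03 ps * 1e-12 = 6.0300e-12 s
Step 2: L = v_sat * tau = 1e7 * 6.0300e-12 = 6.0300e-05 cm
Step 3: L in um = 6.0300e-05 * 1e4 = 0.603 um

0.603


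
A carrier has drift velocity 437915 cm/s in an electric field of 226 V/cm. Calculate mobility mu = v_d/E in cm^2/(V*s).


Step 1: mu = v_d / E
Step 2: mu = 437915 / 226
Step 3: mu = 1937.68 cm^2/(V*s)

1937.68


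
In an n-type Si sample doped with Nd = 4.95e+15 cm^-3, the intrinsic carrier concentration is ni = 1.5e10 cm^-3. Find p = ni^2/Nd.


Step 1: Since Nd >> ni, n ≈ Nd = 4.95e+15 cm^-3
Step 2: p = ni^2 / n = (1.5e10)^2 / 4.95e+15
Step 3: p = 2.25e20 / 4.95e+15 = 4.55e+04 cm^-3

4.55e+04


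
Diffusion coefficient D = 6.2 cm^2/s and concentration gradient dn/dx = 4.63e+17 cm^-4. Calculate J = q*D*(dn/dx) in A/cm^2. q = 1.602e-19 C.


Step 1: J = q * D * (dn/dx)
Step 2: J = 1.602e-19 * 6.2 * 4.63e+17
Step 3: J = 4.60e-01 A/cm^2

4.60e-01


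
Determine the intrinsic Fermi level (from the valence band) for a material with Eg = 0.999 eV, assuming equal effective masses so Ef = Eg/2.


Step 1: For an intrinsic semiconductor, the Fermi level sits at midgap.
Step 2: Ef = Eg / 2 = 0.999 / 2 = 0.4995 eV

0.4995


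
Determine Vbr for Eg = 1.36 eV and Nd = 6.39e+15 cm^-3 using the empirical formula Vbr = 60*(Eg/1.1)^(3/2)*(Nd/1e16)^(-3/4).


Step 1: Eg/1.1 = 1.36/1.1 = 1.236364
Step 2: (Eg/1.1)^1.5 = 1.236364^1.5 = 1.374737
Step 3: (Nd/1e16)^(-0.75) = (0.639)^(-0.75) = 1.399182
Step 4: Vbr = 60 * 1.374737 * 1.399182 = 115.4 V

115.4


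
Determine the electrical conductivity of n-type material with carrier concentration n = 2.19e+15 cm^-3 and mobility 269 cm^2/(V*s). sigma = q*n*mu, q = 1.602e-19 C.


Step 1: sigma = q * n * mu
Step 2: sigma = 1.602e-19 * 2.19e+15 * 269
Step 3: sigma = 9.438e-02 S/cm

9.438e-02


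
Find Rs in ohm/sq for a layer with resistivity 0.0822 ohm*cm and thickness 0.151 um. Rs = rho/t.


Step 1: Convert thickness to cm: t = 0.151 um = 1.5100e-05 cm
Step 2: Rs = rho / t = 0.0822 / 1.5100e-05
Step 3: Rs = 5443.7 ohm/sq

5443.7


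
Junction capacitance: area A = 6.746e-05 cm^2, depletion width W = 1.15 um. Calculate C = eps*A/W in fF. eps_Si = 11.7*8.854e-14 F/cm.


Step 1: eps_Si = 11.7 * 8.854e-14 = 1.035918e-12 F/cm
Step 2: W in cm = 1.15 * 1e-4 = 1.15e-04 cm
Step 3: C = 1.035918e-12 * 6.746e-05 / 1.15e-04 = 6.076785e-13 F
Step 4: C = 607.68 fF

607.68


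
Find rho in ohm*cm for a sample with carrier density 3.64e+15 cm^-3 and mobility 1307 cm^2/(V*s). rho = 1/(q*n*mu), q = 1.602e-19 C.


Step 1: sigma = q * n * mu = 1.602e-19 * 3.64e+15 * 1307 = 7.62148e-01 S/cm
Step 2: rho = 1 / sigma = 1 / 7.62148e-01 = 1.312 ohm*cm

1.312


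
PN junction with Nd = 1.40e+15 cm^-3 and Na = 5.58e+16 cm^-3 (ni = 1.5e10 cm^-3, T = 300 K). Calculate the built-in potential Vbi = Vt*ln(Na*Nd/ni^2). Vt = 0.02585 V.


Step 1: Compute Na*Nd/ni^2 = 5.58e+16 * 1.40e+15 / (1.5e10)^2 = 3.4720e+11
Step 2: ln(3.4720e+11) = 26.5732
Step 3: Vbi = 0.02585 * 26.5732 = 0.687 V

0.687


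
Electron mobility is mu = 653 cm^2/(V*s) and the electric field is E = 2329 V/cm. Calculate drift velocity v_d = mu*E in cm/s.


Step 1: v_d = mu * E
Step 2: v_d = 653 * 2329 = 1520837
Step 3: v_d = 1.52e+06 cm/s

1.52e+06


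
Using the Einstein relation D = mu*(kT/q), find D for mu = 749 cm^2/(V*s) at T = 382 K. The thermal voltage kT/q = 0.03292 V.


Step 1: D = mu * (kT/q)
Step 2: D = 749 * 0.03292
Step 3: D = 24.66 cm^2/s

24.66


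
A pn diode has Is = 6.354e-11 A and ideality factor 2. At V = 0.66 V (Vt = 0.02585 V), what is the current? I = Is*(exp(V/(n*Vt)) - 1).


Step 1: V/(n*Vt) = 0.66/(2*0.02585) = 12.7660
Step 2: exp(12.7660) = 3.5011e+05
Step 3: I = 6.354e-11 * (3.5011e+05 - 1) = 2.22e-05 A

2.22e-05


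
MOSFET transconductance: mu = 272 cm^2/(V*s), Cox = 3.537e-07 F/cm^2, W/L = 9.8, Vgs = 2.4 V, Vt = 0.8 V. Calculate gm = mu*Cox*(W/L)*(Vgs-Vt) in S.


Step 1: Vov = Vgs - Vt = 2.4 - 0.8 = 1.6 V
Step 2: gm = mu * Cox * (W/L) * Vov
Step 3: gm = 272 * 3.537e-07 * 9.8 * 1.6 = 1.51e-03 S

1.51e-03


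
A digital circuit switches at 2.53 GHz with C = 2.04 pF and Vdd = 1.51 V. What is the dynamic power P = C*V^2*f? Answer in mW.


Step 1: V^2 = 1.51^2 = 2.2801 V^2
Step 2: P = C*V^2*f = 2.04e-12 F * 2.2801 * 2.53e9 Hz
Step 3: P = 1.176805212e-02 W
Step 4: P = 11.768 mW

11.768


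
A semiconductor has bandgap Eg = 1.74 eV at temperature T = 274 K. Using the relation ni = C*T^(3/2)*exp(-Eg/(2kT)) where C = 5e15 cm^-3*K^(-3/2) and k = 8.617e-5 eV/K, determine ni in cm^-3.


Step 1: Compute kT = 8.617e-5 * 274 = 0.02361058 eV
Step 2: Exponent = -Eg/(2kT) = -1.74/(2*0.02361058) = -36.84789
Step 3: T^(3/2) = 274^1.5 = 4535.51
Step 4: ni = 5e15 * 4535.51 * exp(-36.84789) = 2.25e+03 cm^-3

2.25e+03


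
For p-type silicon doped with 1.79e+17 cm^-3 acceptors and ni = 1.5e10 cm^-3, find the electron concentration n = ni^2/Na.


Step 1: Majority hole concentration p ≈ Na = 1.79e+17 cm^-3
Step 2: n = ni^2 / Na = (1.5e10)^2 / 1.79e+17
Step 3: n = 1.26e+03 cm^-3

1.26e+03


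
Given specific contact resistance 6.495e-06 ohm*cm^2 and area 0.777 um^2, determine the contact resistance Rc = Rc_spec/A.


Step 1: Convert area to cm^2: 0.777 um^2 = 7.7700e-09 cm^2
Step 2: Rc = Rc_spec / A = 6.495e-06 / 7.7700e-09
Step 3: Rc = 8.36e+02 ohms

8.36e+02


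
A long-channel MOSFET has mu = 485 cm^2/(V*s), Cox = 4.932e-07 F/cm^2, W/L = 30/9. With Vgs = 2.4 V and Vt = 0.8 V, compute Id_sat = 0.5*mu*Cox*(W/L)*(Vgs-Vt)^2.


Step 1: Overdrive voltage Vov = Vgs - Vt = 2.4 - 0.8 = 1.6 V
Step 2: W/L = 30/9 = 3.33333
Step 3: Id = 0.5 * 485 * 4.932e-07 * 3.33333 * 1.6^2
Step 4: Id = 1.02e-03 A

1.02e-03


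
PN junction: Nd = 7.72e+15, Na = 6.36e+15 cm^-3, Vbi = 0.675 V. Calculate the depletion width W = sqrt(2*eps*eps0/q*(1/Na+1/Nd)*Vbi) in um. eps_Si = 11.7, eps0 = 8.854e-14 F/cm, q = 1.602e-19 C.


Step 1: 1/Na + 1/Nd = 1/6.36e+15 + 1/7.72e+15 = 2.86766e-16
Step 2: 2*eps*eps0/q = 2*11.7*8.854e-14/1.602e-19 = 1.293281e+07
Step 3: W^2 = 1.293281e+07 * 2.86766e-16 * 0.675 = 2.50337e-09
Step 4: W = sqrt(2.50337e-09) = 5.003e-05 cm = 0.5003 um

0.5003


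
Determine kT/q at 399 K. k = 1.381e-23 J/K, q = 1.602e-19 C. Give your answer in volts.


Step 1: kT = 1.381e-23 * 399 = 5.51019e-21 J
Step 2: Vt = kT/q = 5.51019e-21 / 1.602e-19
Step 3: Vt = 0.0344 V

0.0344


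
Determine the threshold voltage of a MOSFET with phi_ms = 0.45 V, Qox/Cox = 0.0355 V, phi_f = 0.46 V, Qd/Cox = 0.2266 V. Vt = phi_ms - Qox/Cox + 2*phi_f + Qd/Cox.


Step 1: Vt = phi_ms - Qox/Cox + 2*phi_f + Qd/Cox
Step 2: Vt = 0.45 - 0.0355 + 2*0.46 + 0.2266
Step 3: Vt = 0.45 - 0.0355 + 0.92 + 0.2266
Step 4: Vt = 1.5611 V

1.5611


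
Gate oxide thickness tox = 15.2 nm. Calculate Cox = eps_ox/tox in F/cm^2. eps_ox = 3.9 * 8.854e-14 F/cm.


Step 1: eps_ox = 3.9 * 8.854e-14 = 3.45306e-13 F/cm
Step 2: tox in cm = 15.2 nm * 1e-7 = 1.5200e-06 cm
Step 3: Cox = 3.45306e-13 / 1.5200e-06 = 2.27e-07 F/cm^2

2.27e-07


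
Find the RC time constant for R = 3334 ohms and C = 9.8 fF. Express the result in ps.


Step 1: tau = R * C
Step 2: tau = 3334 * 9.8 fF = 3334 * 9.8e-15 F
Step 3: tau = 3.26732e-11 s = 32.6732 ps

32.6732


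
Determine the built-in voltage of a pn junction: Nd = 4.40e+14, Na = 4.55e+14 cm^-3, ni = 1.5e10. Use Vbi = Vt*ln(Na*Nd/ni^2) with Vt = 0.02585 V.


Step 1: Compute Na*Nd/ni^2 = 4.55e+14 * 4.40e+14 / (1.5e10)^2 = 8.8978e+08
Step 2: ln(8.8978e+08) = 20.6065
Step 3: Vbi = 0.02585 * 20.6065 = 0.533 V

0.533


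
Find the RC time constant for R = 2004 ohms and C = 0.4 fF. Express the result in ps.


Step 1: tau = R * C
Step 2: tau = 2004 * 0.4 fF = 2004 * 4.0e-16 F
Step 3: tau = 8.016e-13 s = 0.8016 ps

0.8016


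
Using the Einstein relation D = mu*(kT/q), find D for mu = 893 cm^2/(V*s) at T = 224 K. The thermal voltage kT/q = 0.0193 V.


Step 1: D = mu * (kT/q)
Step 2: D = 893 * 0.0193
Step 3: D = 17.23 cm^2/s

17.23


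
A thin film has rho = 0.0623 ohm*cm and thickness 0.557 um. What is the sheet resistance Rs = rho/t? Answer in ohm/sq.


Step 1: Convert thickness to cm: t = 0.557 um = 5.5700e-05 cm
Step 2: Rs = rho / t = 0.0623 / 5.5700e-05
Step 3: Rs = 1118.5 ohm/sq

1118.5


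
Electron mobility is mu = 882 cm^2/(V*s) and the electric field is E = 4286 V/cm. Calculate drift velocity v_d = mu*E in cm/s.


Step 1: v_d = mu * E
Step 2: v_d = 882 * 4286 = 3780252
Step 3: v_d = 3.78e+06 cm/s

3.78e+06


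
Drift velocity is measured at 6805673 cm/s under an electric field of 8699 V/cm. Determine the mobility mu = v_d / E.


Step 1: mu = v_d / E
Step 2: mu = 6805673 / 8699
Step 3: mu = 782.35 cm^2/(V*s)

782.35


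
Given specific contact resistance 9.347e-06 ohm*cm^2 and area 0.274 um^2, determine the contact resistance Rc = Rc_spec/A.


Step 1: Convert area to cm^2: 0.274 um^2 = 2.7400e-09 cm^2
Step 2: Rc = Rc_spec / A = 9.347e-06 / 2.7400e-09
Step 3: Rc = 3.41e+03 ohms

3.41e+03


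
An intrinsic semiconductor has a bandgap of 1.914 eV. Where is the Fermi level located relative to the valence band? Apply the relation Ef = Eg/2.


Step 1: For an intrinsic semiconductor, the Fermi level sits at midgap.
Step 2: Ef = Eg / 2 = 1.914 / 2 = 0.957 eV

0.957


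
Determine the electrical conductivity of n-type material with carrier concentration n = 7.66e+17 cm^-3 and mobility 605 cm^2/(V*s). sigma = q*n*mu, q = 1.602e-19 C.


Step 1: sigma = q * n * mu
Step 2: sigma = 1.602e-19 * 7.66e+17 * 605
Step 3: sigma = 7.424e+01 S/cm

7.424e+01


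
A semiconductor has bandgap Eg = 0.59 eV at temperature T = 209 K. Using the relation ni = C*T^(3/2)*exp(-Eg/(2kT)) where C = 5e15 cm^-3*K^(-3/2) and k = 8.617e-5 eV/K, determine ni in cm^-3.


Step 1: Compute kT = 8.617e-5 * 209 = 0.01800953 eV
Step 2: Exponent = -Eg/(2kT) = -0.59/(2*0.01800953) = -16.38022
Step 3: T^(3/2) = 209^1.5 = 3021.48
Step 4: ni = 5e15 * 3021.48 * exp(-16.38022) = 1.16e+12 cm^-3

1.16e+12


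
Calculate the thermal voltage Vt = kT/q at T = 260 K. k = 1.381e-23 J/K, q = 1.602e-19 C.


Step 1: kT = 1.381e-23 * 260 = 3.5906e-21 J
Step 2: Vt = kT/q = 3.5906e-21 / 1.602e-19
Step 3: Vt = 0.02241 V

0.02241


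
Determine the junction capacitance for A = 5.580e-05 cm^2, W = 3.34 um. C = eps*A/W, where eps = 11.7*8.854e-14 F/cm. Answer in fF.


Step 1: eps_Si = 11.7 * 8.854e-14 = 1.035918e-12 F/cm
Step 2: W in cm = 3.34 * 1e-4 = 3.34e-04 cm
Step 3: C = 1.035918e-12 * 5.580e-05 / 3.34e-04 = 1.730665e-13 F
Step 4: C = 173.07 fF

173.07


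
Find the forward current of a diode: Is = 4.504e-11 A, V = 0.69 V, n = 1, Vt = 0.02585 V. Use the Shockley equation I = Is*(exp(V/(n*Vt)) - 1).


Step 1: V/(n*Vt) = 0.69/(1*0.02585) = 26.6925
Step 2: exp(26.6925) = 3.9121e+11
Step 3: I = 4.504e-11 * (3.9121e+11 - 1) = 1.76e+01 A

1.76e+01


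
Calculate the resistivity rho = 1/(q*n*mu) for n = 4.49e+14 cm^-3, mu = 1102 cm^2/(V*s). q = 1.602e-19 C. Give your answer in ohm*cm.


Step 1: sigma = q * n * mu = 1.602e-19 * 4.49e+14 * 1102 = 7.92666e-02 S/cm
Step 2: rho = 1 / sigma = 1 / 7.92666e-02 = 12.62 ohm*cm

12.62


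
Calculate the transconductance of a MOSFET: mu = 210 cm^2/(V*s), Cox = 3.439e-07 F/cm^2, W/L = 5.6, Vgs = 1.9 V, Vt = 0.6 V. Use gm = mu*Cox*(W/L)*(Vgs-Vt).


Step 1: Vov = Vgs - Vt = 1.9 - 0.6 = 1.3 V
Step 2: gm = mu * Cox * (W/L) * Vov
Step 3: gm = 210 * 3.439e-07 * 5.6 * 1.3 = 5.26e-04 S

5.26e-04


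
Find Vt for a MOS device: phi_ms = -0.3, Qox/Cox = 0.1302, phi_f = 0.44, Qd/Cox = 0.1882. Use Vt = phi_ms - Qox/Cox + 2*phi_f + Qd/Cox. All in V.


Step 1: Vt = phi_ms - Qox/Cox + 2*phi_f + Qd/Cox
Step 2: Vt = -0.3 - 0.1302 + 2*0.44 + 0.1882
Step 3: Vt = -0.3 - 0.1302 + 0.88 + 0.1882
Step 4: Vt = 0.638 V

0.638


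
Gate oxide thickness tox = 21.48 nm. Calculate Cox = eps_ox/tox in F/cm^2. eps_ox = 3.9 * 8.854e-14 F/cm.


Step 1: eps_ox = 3.9 * 8.854e-14 = 3.45306e-13 F/cm
Step 2: tox in cm = 21.48 nm * 1e-7 = 2.1480e-06 cm
Step 3: Cox = 3.45306e-13 / 2.1480e-06 = 1.61e-07 F/cm^2

1.61e-07


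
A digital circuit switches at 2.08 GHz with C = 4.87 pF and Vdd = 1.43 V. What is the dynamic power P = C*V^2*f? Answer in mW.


Step 1: V^2 = 1.43^2 = 2.0449 V^2
Step 2: P = C*V^2*f = 4.87e-12 F * 2.0449 * 2.08e9 Hz
Step 3: P = 2.071401904e-02 W
Step 4: P = 20.714 mW

20.714


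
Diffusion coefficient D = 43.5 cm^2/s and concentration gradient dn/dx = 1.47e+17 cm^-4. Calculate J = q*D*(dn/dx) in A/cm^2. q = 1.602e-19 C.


Step 1: J = q * D * (dn/dx)
Step 2: J = 1.602e-19 * 43.5 * 1.47e+17
Step 3: J = 1.02e+00 A/cm^2

1.02e+00


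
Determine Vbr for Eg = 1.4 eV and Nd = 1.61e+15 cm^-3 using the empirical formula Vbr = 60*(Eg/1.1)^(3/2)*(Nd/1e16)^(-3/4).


Step 1: Eg/1.1 = 1.4/1.1 = 1.272727
Step 2: (Eg/1.1)^1.5 = 1.272727^1.5 = 1.435830
Step 3: (Nd/1e16)^(-0.75) = (0.161)^(-0.75) = 3.934419
Step 4: Vbr = 60 * 1.435830 * 3.934419 = 338.9 V

338.9


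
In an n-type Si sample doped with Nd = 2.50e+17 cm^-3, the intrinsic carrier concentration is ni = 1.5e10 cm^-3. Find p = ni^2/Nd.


Step 1: Since Nd >> ni, n ≈ Nd = 2.50e+17 cm^-3
Step 2: p = ni^2 / n = (1.5e10)^2 / 2.50e+17
Step 3: p = 2.25e20 / 2.50e+17 = 9.00e+02 cm^-3

9.00e+02


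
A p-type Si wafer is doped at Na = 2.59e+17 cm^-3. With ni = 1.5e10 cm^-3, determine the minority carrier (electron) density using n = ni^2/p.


Step 1: Majority hole concentration p ≈ Na = 2.59e+17 cm^-3
Step 2: n = ni^2 / Na = (1.5e10)^2 / 2.59e+17
Step 3: n = 8.69e+02 cm^-3

8.69e+02


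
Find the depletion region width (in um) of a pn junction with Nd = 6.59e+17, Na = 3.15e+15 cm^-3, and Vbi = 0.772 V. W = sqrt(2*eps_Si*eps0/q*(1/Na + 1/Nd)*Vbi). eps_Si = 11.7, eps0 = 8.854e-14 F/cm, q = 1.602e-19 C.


Step 1: 1/Na + 1/Nd = 1/3.15e+15 + 1/6.59e+17 = 3.18978e-16
Step 2: 2*eps*eps0/q = 2*11.7*8.854e-14/1.602e-19 = 1.293281e+07
Step 3: W^2 = 1.293281e+07 * 3.18978e-16 * 0.772 = 3.18472e-09
Step 4: W = sqrt(3.18472e-09) = 5.643e-05 cm = 0.5643 um

0.5643


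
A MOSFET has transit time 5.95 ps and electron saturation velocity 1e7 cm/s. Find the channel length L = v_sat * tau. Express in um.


Step 1: tau in seconds = 5.95 ps * 1e-12 = 5.9500e-12 s
Step 2: L = v_sat * tau = 1e7 * 5.9500e-12 = 5.9500e-05 cm
Step 3: L in um = 5.9500e-05 * 1e4 = 0.595 um

0.595


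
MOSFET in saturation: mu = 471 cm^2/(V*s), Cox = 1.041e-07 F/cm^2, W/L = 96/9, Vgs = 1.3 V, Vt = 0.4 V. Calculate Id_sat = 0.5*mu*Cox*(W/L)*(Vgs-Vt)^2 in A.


Step 1: Overdrive voltage Vov = Vgs - Vt = 1.3 - 0.4 = 0.9 V
Step 2: W/L = 96/9 = 10.6667
Step 3: Id = 0.5 * 471 * 1.041e-07 * 10.6667 * 0.9^2
Step 4: Id = 2.12e-04 A

2.12e-04


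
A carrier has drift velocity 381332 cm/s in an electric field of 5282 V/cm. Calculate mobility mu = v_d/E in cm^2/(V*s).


Step 1: mu = v_d / E
Step 2: mu = 381332 / 5282
Step 3: mu = 72.19 cm^2/(V*s)

72.19


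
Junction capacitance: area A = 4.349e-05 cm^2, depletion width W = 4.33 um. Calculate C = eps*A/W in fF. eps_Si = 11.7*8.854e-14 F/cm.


Step 1: eps_Si = 11.7 * 8.854e-14 = 1.035918e-12 F/cm
Step 2: W in cm = 4.33 * 1e-4 = 4.33e-04 cm
Step 3: C = 1.035918e-12 * 4.349e-05 / 4.33e-04 = 1.040464e-13 F
Step 4: C = 104.05 fF

104.05


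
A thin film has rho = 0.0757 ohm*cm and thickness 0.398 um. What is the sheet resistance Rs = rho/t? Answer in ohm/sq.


Step 1: Convert thickness to cm: t = 0.398 um = 3.9800e-05 cm
Step 2: Rs = rho / t = 0.0757 / 3.9800e-05
Step 3: Rs = 1902.0 ohm/sq

1902.0


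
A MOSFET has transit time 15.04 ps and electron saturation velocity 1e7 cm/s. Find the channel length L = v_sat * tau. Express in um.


Step 1: tau in seconds = 15.04 ps * 1e-12 = 1.5040e-11 s
Step 2: L = v_sat * tau = 1e7 * 1.5040e-11 = 1.5040e-04 cm
Step 3: L in um = 1.5040e-04 * 1e4 = 1.504 um

1.504


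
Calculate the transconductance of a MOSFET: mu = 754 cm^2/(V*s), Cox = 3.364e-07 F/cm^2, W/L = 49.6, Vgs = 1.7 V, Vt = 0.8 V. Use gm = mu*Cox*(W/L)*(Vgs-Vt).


Step 1: Vov = Vgs - Vt = 1.7 - 0.8 = 0.9 V
Step 2: gm = mu * Cox * (W/L) * Vov
Step 3: gm = 754 * 3.364e-07 * 49.6 * 0.9 = 1.13e-02 S

1.13e-02


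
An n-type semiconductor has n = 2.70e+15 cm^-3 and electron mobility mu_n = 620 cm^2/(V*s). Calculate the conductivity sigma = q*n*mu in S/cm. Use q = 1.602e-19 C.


Step 1: sigma = q * n * mu
Step 2: sigma = 1.602e-19 * 2.70e+15 * 620
Step 3: sigma = 2.682e-01 S/cm

2.682e-01


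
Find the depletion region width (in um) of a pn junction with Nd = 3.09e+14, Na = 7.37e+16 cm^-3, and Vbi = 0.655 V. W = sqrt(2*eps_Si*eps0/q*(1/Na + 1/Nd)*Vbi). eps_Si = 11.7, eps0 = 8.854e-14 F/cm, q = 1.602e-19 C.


Step 1: 1/Na + 1/Nd = 1/7.37e+16 + 1/3.09e+14 = 3.24981e-15
Step 2: 2*eps*eps0/q = 2*11.7*8.854e-14/1.602e-19 = 1.293281e+07
Step 3: W^2 = 1.293281e+07 * 3.24981e-15 * 0.655 = 2.75291e-08
Step 4: W = sqrt(2.75291e-08) = 1.659e-04 cm = 1.659 um

1.659


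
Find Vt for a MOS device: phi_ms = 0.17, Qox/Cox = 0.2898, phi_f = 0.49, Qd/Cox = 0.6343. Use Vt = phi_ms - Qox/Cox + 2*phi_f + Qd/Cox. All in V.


Step 1: Vt = phi_ms - Qox/Cox + 2*phi_f + Qd/Cox
Step 2: Vt = 0.17 - 0.2898 + 2*0.49 + 0.6343
Step 3: Vt = 0.17 - 0.2898 + 0.98 + 0.6343
Step 4: Vt = 1.4945 V

1.4945


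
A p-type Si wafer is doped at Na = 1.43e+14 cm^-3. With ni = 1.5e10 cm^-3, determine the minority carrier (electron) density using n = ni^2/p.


Step 1: Majority hole concentration p ≈ Na = 1.43e+14 cm^-3
Step 2: n = ni^2 / Na = (1.5e10)^2 / 1.43e+14
Step 3: n = 1.57e+06 cm^-3

1.57e+06


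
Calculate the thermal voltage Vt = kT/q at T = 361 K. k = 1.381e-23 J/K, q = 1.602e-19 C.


Step 1: kT = 1.381e-23 * 361 = 4.98541e-21 J
Step 2: Vt = kT/q = 4.98541e-21 / 1.602e-19
Step 3: Vt = 0.03112 V

0.03112


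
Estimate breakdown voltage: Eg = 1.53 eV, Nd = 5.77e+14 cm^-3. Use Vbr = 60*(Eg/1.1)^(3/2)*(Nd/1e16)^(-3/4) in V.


Step 1: Eg/1.1 = 1.53/1.1 = 1.390909
Step 2: (Eg/1.1)^1.5 = 1.390909^1.5 = 1.640394
Step 3: (Nd/1e16)^(-0.75) = (0.0577)^(-0.75) = 8.494115
Step 4: Vbr = 60 * 1.640394 * 8.494115 = 836.0 V

836.0


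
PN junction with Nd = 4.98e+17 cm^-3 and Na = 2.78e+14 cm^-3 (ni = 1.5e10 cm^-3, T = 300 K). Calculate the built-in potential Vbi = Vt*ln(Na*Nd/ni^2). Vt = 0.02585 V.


Step 1: Compute Na*Nd/ni^2 = 2.78e+14 * 4.98e+17 / (1.5e10)^2 = 6.1531e+11
Step 2: ln(6.1531e+11) = 27.1454
Step 3: Vbi = 0.02585 * 27.1454 = 0.702 V

0.702


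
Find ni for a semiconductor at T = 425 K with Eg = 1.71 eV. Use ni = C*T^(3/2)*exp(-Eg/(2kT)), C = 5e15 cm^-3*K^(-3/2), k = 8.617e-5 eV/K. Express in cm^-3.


Step 1: Compute kT = 8.617e-5 * 425 = 0.03662225 eV
Step 2: Exponent = -Eg/(2kT) = -1.71/(2*0.03662225) = -23.34646
Step 3: T^(3/2) = 425^1.5 = 8761.60
Step 4: ni = 5e15 * 8761.60 * exp(-23.34646) = 3.18e+09 cm^-3

3.18e+09


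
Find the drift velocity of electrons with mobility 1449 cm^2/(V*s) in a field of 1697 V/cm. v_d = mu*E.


Step 1: v_d = mu * E
Step 2: v_d = 1449 * 1697 = 2458953
Step 3: v_d = 2.46e+06 cm/s

2.46e+06


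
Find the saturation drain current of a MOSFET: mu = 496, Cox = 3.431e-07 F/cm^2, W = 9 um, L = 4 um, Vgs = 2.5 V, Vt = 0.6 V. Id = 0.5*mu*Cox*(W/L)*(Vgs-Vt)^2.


Step 1: Overdrive voltage Vov = Vgs - Vt = 2.5 - 0.6 = 1.9 V
Step 2: W/L = 9/4 = 2.25
Step 3: Id = 0.5 * 496 * 3.431e-07 * 2.25 * 1.9^2
Step 4: Id = 6.91e-04 A

6.91e-04


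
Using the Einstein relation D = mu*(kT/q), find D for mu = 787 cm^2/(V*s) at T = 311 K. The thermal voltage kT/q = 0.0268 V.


Step 1: D = mu * (kT/q)
Step 2: D = 787 * 0.0268
Step 3: D = 21.09 cm^2/s

21.09


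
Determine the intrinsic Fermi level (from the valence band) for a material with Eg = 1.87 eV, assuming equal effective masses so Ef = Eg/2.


Step 1: For an intrinsic semiconductor, the Fermi level sits at midgap.
Step 2: Ef = Eg / 2 = 1.87 / 2 = 0.935 eV

0.935


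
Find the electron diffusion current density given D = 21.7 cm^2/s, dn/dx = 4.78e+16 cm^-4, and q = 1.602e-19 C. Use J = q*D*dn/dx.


Step 1: J = q * D * (dn/dx)
Step 2: J = 1.602e-19 * 21.7 * 4.78e+16
Step 3: J = 1.66e-01 A/cm^2

1.66e-01


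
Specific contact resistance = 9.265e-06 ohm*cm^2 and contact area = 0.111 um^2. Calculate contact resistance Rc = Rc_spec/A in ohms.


Step 1: Convert area to cm^2: 0.111 um^2 = 1.1100e-09 cm^2
Step 2: Rc = Rc_spec / A = 9.265e-06 / 1.1100e-09
Step 3: Rc = 8.35e+03 ohms

8.35e+03


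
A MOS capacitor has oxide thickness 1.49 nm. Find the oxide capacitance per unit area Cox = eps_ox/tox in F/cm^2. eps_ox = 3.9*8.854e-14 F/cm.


Step 1: eps_ox = 3.9 * 8.854e-14 = 3.45306e-13 F/cm
Step 2: tox in cm = 1.49 nm * 1e-7 = 1.4900e-07 cm
Step 3: Cox = 3.45306e-13 / 1.4900e-07 = 2.32e-06 F/cm^2

2.32e-06


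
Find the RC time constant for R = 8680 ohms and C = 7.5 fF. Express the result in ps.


Step 1: tau = R * C
Step 2: tau = 8680 * 7.5 fF = 8680 * 7.5e-15 F
Step 3: tau = 6.51e-11 s = 65.1 ps

65.1


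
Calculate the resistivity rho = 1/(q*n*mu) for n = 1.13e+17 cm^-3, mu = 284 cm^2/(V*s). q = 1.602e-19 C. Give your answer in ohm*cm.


Step 1: sigma = q * n * mu = 1.602e-19 * 1.13e+17 * 284 = 5.14114e+00 S/cm
Step 2: rho = 1 / sigma = 1 / 5.14114e+00 = 0.1945 ohm*cm

0.1945


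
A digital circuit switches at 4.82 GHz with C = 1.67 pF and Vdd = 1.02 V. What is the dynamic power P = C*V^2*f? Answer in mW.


Step 1: V^2 = 1.02^2 = 1.0404 V^2
Step 2: P = C*V^2*f = 1.67e-12 F * 1.0404 * 4.82e9 Hz
Step 3: P = 8.37459576e-03 W
Step 4: P = 8.375 mW

8.375


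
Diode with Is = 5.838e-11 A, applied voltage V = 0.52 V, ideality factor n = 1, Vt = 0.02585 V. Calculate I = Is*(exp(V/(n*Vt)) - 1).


Step 1: V/(n*Vt) = 0.52/(1*0.02585) = 20.1161
Step 2: exp(20.1161) = 5.4489e+08
Step 3: I = 5.838e-11 * (5.4489e+08 - 1) = 3.18e-02 A

3.18e-02


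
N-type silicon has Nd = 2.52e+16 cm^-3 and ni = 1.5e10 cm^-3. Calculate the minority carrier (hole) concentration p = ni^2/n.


Step 1: Since Nd >> ni, n ≈ Nd = 2.52e+16 cm^-3
Step 2: p = ni^2 / n = (1.5e10)^2 / 2.52e+16
Step 3: p = 2.25e20 / 2.52e+16 = 8.93e+03 cm^-3

8.93e+03


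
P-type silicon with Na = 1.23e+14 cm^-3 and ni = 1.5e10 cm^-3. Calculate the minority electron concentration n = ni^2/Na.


Step 1: Majority hole concentration p ≈ Na = 1.23e+14 cm^-3
Step 2: n = ni^2 / Na = (1.5e10)^2 / 1.23e+14
Step 3: n = 1.83e+06 cm^-3

1.83e+06


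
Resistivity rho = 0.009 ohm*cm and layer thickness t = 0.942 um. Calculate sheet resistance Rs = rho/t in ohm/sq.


Step 1: Convert thickness to cm: t = 0.942 um = 9.4200e-05 cm
Step 2: Rs = rho / t = 0.009 / 9.4200e-05
Step 3: Rs = 95.5 ohm/sq

95.5


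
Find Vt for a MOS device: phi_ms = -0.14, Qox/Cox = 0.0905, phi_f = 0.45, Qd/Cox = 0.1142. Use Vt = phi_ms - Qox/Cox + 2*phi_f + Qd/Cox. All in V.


Step 1: Vt = phi_ms - Qox/Cox + 2*phi_f + Qd/Cox
Step 2: Vt = -0.14 - 0.0905 + 2*0.45 + 0.1142
Step 3: Vt = -0.14 - 0.0905 + 0.9 + 0.1142
Step 4: Vt = 0.7837 V

0.7837


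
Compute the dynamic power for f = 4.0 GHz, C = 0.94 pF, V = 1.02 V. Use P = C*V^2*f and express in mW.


Step 1: V^2 = 1.02^2 = 1.0404 V^2
Step 2: P = C*V^2*f = 0.94e-12 F * 1.0404 * 4.0e9 Hz
Step 3: P = 3.911904e-03 W
Step 4: P = 3.912 mW

3.912


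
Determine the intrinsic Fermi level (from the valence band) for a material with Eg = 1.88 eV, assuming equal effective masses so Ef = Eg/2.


Step 1: For an intrinsic semiconductor, the Fermi level sits at midgap.
Step 2: Ef = Eg / 2 = 1.88 / 2 = 0.94 eV

0.94


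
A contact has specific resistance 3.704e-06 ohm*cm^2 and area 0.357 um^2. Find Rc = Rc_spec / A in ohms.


Step 1: Convert area to cm^2: 0.357 um^2 = 3.5700e-09 cm^2
Step 2: Rc = Rc_spec / A = 3.704e-06 / 3.5700e-09
Step 3: Rc = 1.04e+03 ohms

1.04e+03


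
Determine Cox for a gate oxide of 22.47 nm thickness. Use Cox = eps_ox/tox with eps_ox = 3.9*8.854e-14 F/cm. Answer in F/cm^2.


Step 1: eps_ox = 3.9 * 8.854e-14 = 3.45306e-13 F/cm
Step 2: tox in cm = 22.47 nm * 1e-7 = 2.2470e-06 cm
Step 3: Cox = 3.45306e-13 / 2.2470e-06 = 1.54e-07 F/cm^2

1.54e-07


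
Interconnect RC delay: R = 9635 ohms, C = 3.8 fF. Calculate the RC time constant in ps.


Step 1: tau = R * C
Step 2: tau = 9635 * 3.8 fF = 9635 * 3.8e-15 F
Step 3: tau = 3.6613e-11 s = 36.613 ps

36.613


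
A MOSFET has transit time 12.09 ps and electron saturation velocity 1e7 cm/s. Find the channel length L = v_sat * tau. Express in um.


Step 1: tau in seconds = 12.09 ps * 1e-12 = 1.2090e-11 s
Step 2: L = v_sat * tau = 1e7 * 1.2090e-11 = 1.2090e-04 cm
Step 3: L in um = 1.2090e-04 * 1e4 = 1.209 um

1.209


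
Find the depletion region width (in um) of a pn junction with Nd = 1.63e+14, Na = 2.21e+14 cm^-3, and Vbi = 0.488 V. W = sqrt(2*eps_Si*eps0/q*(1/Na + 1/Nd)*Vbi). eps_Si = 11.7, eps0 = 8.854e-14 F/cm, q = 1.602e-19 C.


Step 1: 1/Na + 1/Nd = 1/2.21e+14 + 1/1.63e+14 = 1.06599e-14
Step 2: 2*eps*eps0/q = 2*11.7*8.854e-14/1.602e-19 = 1.293281e+07
Step 3: W^2 = 1.293281e+07 * 1.06599e-14 * 0.488 = 6.72769e-08
Step 4: W = sqrt(6.72769e-08) = 2.594e-04 cm = 2.594 um

2.594


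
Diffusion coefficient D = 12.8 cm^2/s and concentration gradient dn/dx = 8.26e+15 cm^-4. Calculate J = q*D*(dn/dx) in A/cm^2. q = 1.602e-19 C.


Step 1: J = q * D * (dn/dx)
Step 2: J = 1.602e-19 * 12.8 * 8.26e+15
Step 3: J = 1.69e-02 A/cm^2

1.69e-02


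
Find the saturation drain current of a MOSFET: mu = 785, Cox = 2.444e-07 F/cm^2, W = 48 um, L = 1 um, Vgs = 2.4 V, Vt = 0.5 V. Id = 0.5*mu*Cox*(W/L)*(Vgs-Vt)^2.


Step 1: Overdrive voltage Vov = Vgs - Vt = 2.4 - 0.5 = 1.9 V
Step 2: W/L = 48/1 = 48
Step 3: Id = 0.5 * 785 * 2.444e-07 * 48 * 1.9^2
Step 4: Id = 1.66e-02 A

1.66e-02


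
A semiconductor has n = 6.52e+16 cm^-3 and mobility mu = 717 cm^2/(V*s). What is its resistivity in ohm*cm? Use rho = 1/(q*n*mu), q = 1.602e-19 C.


Step 1: sigma = q * n * mu = 1.602e-19 * 6.52e+16 * 717 = 7.48909e+00 S/cm
Step 2: rho = 1 / sigma = 1 / 7.48909e+00 = 0.1335 ohm*cm

0.1335


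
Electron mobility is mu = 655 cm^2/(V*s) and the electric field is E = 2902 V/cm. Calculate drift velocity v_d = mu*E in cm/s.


Step 1: v_d = mu * E
Step 2: v_d = 655 * 2902 = 1900810
Step 3: v_d = 1.90e+06 cm/s

1.90e+06


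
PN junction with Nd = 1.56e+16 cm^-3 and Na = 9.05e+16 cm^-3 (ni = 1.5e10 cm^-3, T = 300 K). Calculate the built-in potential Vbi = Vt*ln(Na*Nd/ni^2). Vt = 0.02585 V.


Step 1: Compute Na*Nd/ni^2 = 9.05e+16 * 1.56e+16 / (1.5e10)^2 = 6.2747e+12
Step 2: ln(6.2747e+12) = 29.4675
Step 3: Vbi = 0.02585 * 29.4675 = 0.762 V

0.762


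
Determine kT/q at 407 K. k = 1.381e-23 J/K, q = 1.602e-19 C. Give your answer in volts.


Step 1: kT = 1.381e-23 * 407 = 5.62067e-21 J
Step 2: Vt = kT/q = 5.62067e-21 / 1.602e-19
Step 3: Vt = 0.03509 V

0.03509


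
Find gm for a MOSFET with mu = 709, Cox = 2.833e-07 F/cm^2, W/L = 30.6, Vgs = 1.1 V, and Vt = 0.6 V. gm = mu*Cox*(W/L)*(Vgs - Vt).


Step 1: Vov = Vgs - Vt = 1.1 - 0.6 = 0.5 V
Step 2: gm = mu * Cox * (W/L) * Vov
Step 3: gm = 709 * 2.833e-07 * 30.6 * 0.5 = 3.07e-03 S

3.07e-03


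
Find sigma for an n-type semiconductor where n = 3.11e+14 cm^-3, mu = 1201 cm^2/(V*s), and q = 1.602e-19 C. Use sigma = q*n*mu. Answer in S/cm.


Step 1: sigma = q * n * mu
Step 2: sigma = 1.602e-19 * 3.11e+14 * 1201
Step 3: sigma = 5.984e-02 S/cm

5.984e-02


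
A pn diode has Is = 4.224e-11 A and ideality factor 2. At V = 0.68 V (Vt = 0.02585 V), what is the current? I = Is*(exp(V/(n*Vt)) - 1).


Step 1: V/(n*Vt) = 0.68/(2*0.02585) = 13.1528
Step 2: exp(13.1528) = 5.1545e+05
Step 3: I = 4.224e-11 * (5.1545e+05 - 1) = 2.18e-05 A

2.18e-05


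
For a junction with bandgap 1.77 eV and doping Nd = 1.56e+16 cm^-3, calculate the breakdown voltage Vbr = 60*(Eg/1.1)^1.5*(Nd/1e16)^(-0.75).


Step 1: Eg/1.1 = 1.77/1.1 = 1.609091
Step 2: (Eg/1.1)^1.5 = 1.609091^1.5 = 2.041131
Step 3: (Nd/1e16)^(-0.75) = (1.56)^(-0.75) = 0.716402
Step 4: Vbr = 60 * 2.041131 * 0.716402 = 87.7 V

87.7


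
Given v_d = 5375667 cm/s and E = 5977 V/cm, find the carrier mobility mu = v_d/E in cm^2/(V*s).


Step 1: mu = v_d / E
Step 2: mu = 5375667 / 5977
Step 3: mu = 899.39 cm^2/(V*s)

899.39


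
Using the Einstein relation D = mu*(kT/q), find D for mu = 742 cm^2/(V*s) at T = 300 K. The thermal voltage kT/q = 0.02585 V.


Step 1: D = mu * (kT/q)
Step 2: D = 742 * 0.02585
Step 3: D = 19.18 cm^2/s

19.18


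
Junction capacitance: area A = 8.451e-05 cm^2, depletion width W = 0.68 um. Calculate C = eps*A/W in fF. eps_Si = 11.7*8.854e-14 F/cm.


Step 1: eps_Si = 11.7 * 8.854e-14 = 1.035918e-12 F/cm
Step 2: W in cm = 0.68 * 1e-4 = 6.80e-05 cm
Step 3: C = 1.035918e-12 * 8.451e-05 / 6.80e-05 = 1.287433e-12 F
Step 4: C = 1287.43 fF

1287.43


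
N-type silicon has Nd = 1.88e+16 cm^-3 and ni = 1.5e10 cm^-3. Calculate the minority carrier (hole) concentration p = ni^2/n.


Step 1: Since Nd >> ni, n ≈ Nd = 1.88e+16 cm^-3
Step 2: p = ni^2 / n = (1.5e10)^2 / 1.88e+16
Step 3: p = 2.25e20 / 1.88e+16 = 1.20e+04 cm^-3

1.20e+04


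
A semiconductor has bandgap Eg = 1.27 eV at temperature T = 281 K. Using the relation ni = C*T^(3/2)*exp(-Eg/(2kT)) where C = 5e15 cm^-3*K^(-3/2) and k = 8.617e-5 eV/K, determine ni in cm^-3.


Step 1: Compute kT = 8.617e-5 * 281 = 0.02421377 eV
Step 2: Exponent = -Eg/(2kT) = -1.27/(2*0.02421377) = -26.22475
Step 3: T^(3/2) = 281^1.5 = 4710.42
Step 4: ni = 5e15 * 4710.42 * exp(-26.22475) = 9.61e+07 cm^-3

9.61e+07
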